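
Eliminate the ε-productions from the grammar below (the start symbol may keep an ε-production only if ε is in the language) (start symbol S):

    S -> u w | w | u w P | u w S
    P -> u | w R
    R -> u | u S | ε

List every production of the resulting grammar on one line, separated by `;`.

Nullable nonterminals: {R}.
ε ∉ L(G), so no ε-production is kept.
Add the nullable-subset variants: P → w R gives w R | w.

S -> u w | w | u w P | u w S; P -> u | w R | w; R -> u | u S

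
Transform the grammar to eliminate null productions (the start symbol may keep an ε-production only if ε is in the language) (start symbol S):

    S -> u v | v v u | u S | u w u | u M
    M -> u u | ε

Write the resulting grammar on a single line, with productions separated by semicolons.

S -> u v | v v u | u S | u w u | u M | u; M -> u u

The nullable symbols are {M}.
ε ∉ L(G), so no ε-production is kept.
For each production, add variants omitting each subset of nullable occurrences: S → u M gives u M | u.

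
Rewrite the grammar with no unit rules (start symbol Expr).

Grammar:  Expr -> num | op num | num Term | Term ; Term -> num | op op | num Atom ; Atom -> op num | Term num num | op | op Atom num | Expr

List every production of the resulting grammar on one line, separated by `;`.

Unit pairs: Atom ⇒* {Expr, Term}; Expr ⇒* {Term}.
For each unit pair (A, B), copy every non-unit production of B to A, then drop all unit productions.

Expr -> num | op op | num Atom | op num | num Term; Term -> num | op op | num Atom; Atom -> num | op op | num Atom | op num | Term num num | op | op Atom num | num Term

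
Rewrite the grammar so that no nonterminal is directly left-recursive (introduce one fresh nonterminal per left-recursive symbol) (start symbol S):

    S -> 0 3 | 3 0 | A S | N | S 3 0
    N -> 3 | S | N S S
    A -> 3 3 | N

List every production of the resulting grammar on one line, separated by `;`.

S -> 0 3 S' | 3 0 S' | A S S' | N S'; N -> 3 N' | S N'; A -> 3 3 | N; S' -> 3 0 S' | ε; N' -> S S N' | ε

Directly left-recursive nonterminals: S, N.
For S: α = {3 0}, β = {0 3, 3 0, A S, N}. Rewrite as S → β S' and S' → α S' | ε.
For N: α = {S S}, β = {3, S}. Rewrite as N → β N' and N' → α N' | ε.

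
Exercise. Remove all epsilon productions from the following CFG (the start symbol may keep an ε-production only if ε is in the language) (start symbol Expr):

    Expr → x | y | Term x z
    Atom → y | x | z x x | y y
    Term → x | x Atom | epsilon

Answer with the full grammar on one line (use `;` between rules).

The nullable symbols are {Term}.
ε ∉ L(G), so no ε-production is kept.
For each production, add variants omitting each subset of nullable occurrences: Expr → Term x z gives Term x z | x z.

Expr → x | y | Term x z | x z; Atom → y | x | z x x | y y; Term → x | x Atom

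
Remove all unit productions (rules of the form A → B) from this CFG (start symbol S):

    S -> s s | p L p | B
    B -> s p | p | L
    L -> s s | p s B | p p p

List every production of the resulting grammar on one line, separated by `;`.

Unit pairs: B ⇒* {L}; S ⇒* {B, L}.
For each unit pair (A, B), copy every non-unit production of B to A, then drop all unit productions.

S -> s s | p s B | p p p | s p | p | p L p; B -> s s | p s B | p p p | s p | p; L -> s s | p s B | p p p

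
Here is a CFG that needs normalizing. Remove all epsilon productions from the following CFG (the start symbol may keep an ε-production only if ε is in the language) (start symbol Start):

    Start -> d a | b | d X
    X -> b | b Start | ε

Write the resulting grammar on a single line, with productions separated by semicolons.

Nullable set = {X}.
ε ∉ L(G), so no ε-production is kept.
Expand every rule over subsets of its nullable positions: Start → d X gives d X | d.

Start -> d a | b | d X | d; X -> b | b Start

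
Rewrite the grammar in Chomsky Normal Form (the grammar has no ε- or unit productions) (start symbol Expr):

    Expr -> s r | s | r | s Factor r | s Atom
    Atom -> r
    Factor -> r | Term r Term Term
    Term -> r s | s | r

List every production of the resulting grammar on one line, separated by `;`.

Expr -> X1 X2 | s | r | X1 Y1 | X1 Atom; Atom -> r; Factor -> r | Term Y2; Term -> X2 X1 | s | r; X1 -> s; X2 -> r; Y1 -> Factor X2; Y2 -> X2 Y3; Y3 -> Term Term

Introduce a nonterminal for each terminal appearing in a rule of length ≥ 2: X1 → s, X2 → r.
Binarize each right-hand side of length ≥ 3 by chaining fresh nonterminals (Y1, Y2, …): affected rules were Expr → X1 Factor X2; Factor → Term X2 Term Term.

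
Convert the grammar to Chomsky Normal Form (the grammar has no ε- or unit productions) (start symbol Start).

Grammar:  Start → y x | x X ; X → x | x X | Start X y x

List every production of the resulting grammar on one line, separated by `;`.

Introduce a nonterminal for each terminal appearing in a rule of length ≥ 2: X1 → y, X2 → x.
Binarize each right-hand side of length ≥ 3 by chaining fresh nonterminals (Y1, Y2, …): affected rules were X → Start X X1 X2.

Start → X1 X2 | X2 X; X → x | X2 X | Start Y1; X1 → y; X2 → x; Y1 → X Y2; Y2 → X1 X2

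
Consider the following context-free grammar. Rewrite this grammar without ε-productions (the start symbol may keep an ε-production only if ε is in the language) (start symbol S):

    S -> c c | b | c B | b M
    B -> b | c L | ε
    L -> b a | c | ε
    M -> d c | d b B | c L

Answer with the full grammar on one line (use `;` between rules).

Nullable set = {B, L}.
ε ∉ L(G), so no ε-production is kept.
Add the nullable-subset variants: S → c B gives c B | c. B → c L gives c L | c. M → d b B gives d b B | d b. M → c L gives c L | c.

S -> c c | b | c B | c | b M; B -> b | c L | c; L -> b a | c; M -> d c | d b B | d b | c L | c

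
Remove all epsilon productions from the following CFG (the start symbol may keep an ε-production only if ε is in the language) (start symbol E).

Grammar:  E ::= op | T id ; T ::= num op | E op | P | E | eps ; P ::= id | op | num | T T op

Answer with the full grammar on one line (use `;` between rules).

Nullable set = {T}.
ε ∉ L(G), so no ε-production is kept.
Add the nullable-subset variants: E → T id gives T id | id. P → T T op gives T T op | T op.

E ::= op | T id | id; T ::= num op | E op | P | E; P ::= id | op | num | T T op | T op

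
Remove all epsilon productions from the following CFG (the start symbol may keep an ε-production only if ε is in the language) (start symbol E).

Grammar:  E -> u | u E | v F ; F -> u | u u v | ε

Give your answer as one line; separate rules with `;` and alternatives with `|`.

E -> u | u E | v F | v; F -> u | u u v

The nullable symbols are {F}.
ε ∉ L(G), so no ε-production is kept.
Expand every rule over subsets of its nullable positions: E → v F gives v F | v.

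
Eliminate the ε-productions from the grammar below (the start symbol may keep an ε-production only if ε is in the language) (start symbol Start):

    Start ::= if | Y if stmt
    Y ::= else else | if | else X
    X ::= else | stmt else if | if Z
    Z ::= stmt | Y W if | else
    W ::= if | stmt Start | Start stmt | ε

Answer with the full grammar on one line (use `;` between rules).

Start ::= if | Y if stmt; Y ::= else else | if | else X; X ::= else | stmt else if | if Z; Z ::= stmt | Y W if | Y if | else; W ::= if | stmt Start | Start stmt

The nullable symbols are {W}.
ε ∉ L(G), so no ε-production is kept.
Expand every rule over subsets of its nullable positions: Z → Y W if gives Y W if | Y if.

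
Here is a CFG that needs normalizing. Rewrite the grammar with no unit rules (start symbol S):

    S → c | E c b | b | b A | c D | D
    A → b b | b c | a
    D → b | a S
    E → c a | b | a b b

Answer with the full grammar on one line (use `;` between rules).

S → b | a S | c | E c b | b A | c D; A → b b | b c | a; D → b | a S; E → c a | b | a b b

Unit pairs: S ⇒* {D}.
For each unit pair (A, B), copy every non-unit production of B to A, then drop all unit productions.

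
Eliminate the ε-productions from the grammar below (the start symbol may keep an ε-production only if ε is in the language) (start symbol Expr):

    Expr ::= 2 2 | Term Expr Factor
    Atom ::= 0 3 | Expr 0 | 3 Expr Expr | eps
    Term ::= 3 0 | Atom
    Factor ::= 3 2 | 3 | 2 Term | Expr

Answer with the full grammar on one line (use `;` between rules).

Expr ::= 2 2 | Term Expr Factor | Expr Factor; Atom ::= 0 3 | Expr 0 | 3 Expr Expr; Term ::= 3 0 | Atom; Factor ::= 3 2 | 3 | 2 Term | 2 | Expr

The nullable symbols are {Atom, Term}.
ε ∉ L(G), so no ε-production is kept.
Add the nullable-subset variants: Expr → Term Expr Factor gives Term Expr Factor | Expr Factor. Factor → 2 Term gives 2 Term | 2.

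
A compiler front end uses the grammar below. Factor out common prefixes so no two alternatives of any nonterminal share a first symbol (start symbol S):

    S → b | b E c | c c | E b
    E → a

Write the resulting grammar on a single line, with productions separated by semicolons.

S has alternatives sharing prefix 'b': factor to S → b S' with S' → ε | E c.

S → c c | E b | b S'; E → a; S' → ε | E c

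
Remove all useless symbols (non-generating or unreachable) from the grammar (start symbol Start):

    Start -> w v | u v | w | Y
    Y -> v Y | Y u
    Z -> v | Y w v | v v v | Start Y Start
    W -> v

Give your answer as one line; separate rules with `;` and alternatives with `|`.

Generating nonterminals: {Start, W, Z}.
Reachable from Start after that: {Start}.
Removed useless symbols: {W, Y, Z} and every production mentioning them.

Start -> w v | u v | w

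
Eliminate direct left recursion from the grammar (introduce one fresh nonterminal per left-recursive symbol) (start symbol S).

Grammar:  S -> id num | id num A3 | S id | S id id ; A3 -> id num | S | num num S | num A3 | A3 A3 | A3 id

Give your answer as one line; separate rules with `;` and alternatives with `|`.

Left recursion appears on S, A3.
For S: α = {id, id id}, β = {id num, id num A3}. Rewrite as S → β S' and S' → α S' | ε.
For A3: α = {A3, id}, β = {id num, S, num num S, num A3}. Rewrite as A3 → β A3' and A3' → α A3' | ε.

S -> id num S' | id num A3 S'; A3 -> id num A3' | S A3' | num num S A3' | num A3 A3'; S' -> id S' | id id S' | ε; A3' -> A3 A3' | id A3' | ε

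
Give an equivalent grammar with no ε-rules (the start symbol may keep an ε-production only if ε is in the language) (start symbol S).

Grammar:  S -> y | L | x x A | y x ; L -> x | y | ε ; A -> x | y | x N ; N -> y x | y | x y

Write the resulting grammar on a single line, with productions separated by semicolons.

S -> y | L | x x A | y x | ε; L -> x | y; A -> x | y | x N; N -> y x | y | x y

Nullable set = {L, S}.
ε ∈ L(G) since S is nullable, so keep S → ε.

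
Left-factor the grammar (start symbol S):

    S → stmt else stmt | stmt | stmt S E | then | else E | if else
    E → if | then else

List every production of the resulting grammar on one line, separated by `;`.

S → then | else E | if else | stmt S'; E → if | then else; S' → else stmt | ε | S E

S has alternatives sharing prefix 'stmt': factor to S → stmt S' with S' → else stmt | ε | S E.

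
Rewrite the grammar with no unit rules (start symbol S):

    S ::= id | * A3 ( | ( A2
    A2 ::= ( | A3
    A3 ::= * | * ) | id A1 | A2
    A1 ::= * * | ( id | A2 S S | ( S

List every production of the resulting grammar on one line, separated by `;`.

Unit pairs: A2 ⇒* {A3}; A3 ⇒* {A2}.
For each unit pair (A, B), copy every non-unit production of B to A, then drop all unit productions.

S ::= id | * A3 ( | ( A2; A2 ::= ( | * | * ) | id A1; A3 ::= ( | * | * ) | id A1; A1 ::= * * | ( id | A2 S S | ( S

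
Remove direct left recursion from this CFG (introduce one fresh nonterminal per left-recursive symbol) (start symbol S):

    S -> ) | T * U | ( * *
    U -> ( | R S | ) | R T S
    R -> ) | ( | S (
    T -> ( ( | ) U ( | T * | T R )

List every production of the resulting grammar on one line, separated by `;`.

Left recursion appears on T.
For T: α = {*, R )}, β = {( (, ) U (}. Rewrite as T → β T' and T' → α T' | ε.

S -> ) | T * U | ( * *; U -> ( | R S | ) | R T S; R -> ) | ( | S (; T -> ( ( T' | ) U ( T'; T' -> * T' | R ) T' | ε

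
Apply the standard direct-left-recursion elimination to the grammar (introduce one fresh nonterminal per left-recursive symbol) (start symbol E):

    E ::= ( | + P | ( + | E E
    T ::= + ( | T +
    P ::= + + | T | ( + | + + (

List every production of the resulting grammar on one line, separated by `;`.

E, T are directly left-recursive.
For E: α = {E}, β = {(, + P, ( +}. Rewrite as E → β E' and E' → α E' | ε.
For T: α = {+}, β = {+ (}. Rewrite as T → β T' and T' → α T' | ε.

E ::= ( E' | + P E' | ( + E'; T ::= + ( T'; P ::= + + | T | ( + | + + (; E' ::= E E' | ε; T' ::= + T' | ε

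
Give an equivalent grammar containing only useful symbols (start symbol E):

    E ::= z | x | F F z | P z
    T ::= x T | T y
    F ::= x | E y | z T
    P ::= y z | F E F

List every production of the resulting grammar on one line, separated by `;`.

Generating nonterminals: {E, F, P}.
Reachable from E after that: {E, F, P}.
Removed useless symbols: {T} and every production mentioning them.

E ::= z | x | F F z | P z; F ::= x | E y; P ::= y z | F E F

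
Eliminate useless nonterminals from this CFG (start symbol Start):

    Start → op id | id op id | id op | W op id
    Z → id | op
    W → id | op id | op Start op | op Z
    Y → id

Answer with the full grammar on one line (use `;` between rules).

Start → op id | id op id | id op | W op id; Z → id | op; W → id | op id | op Start op | op Z

Generating nonterminals: {Start, W, Y, Z}.
Reachable from Start after that: {Start, W, Z}.
Removed useless symbols: {Y} and every production mentioning them.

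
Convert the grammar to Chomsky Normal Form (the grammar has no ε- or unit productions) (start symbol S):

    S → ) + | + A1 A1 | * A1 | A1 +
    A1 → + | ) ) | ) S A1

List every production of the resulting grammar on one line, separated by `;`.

Introduce a nonterminal for each terminal appearing in a rule of length ≥ 2: X1 → ), X2 → +, X3 → *.
Binarize each right-hand side of length ≥ 3 by chaining fresh nonterminals (Y1, Y2, …): affected rules were S → X2 A1 A1; A1 → X1 S A1.

S → X1 X2 | X2 Y1 | X3 A1 | A1 X2; A1 → + | X1 X1 | X1 Y2; X1 → ); X2 → +; X3 → *; Y1 → A1 A1; Y2 → S A1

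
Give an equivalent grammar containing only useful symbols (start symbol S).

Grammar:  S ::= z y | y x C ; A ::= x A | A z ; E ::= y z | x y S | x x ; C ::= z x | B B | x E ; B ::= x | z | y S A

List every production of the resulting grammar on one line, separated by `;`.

S ::= z y | y x C; E ::= y z | x y S | x x; C ::= z x | B B | x E; B ::= x | z

Generating nonterminals: {B, C, E, S}.
Reachable from S after that: {B, C, E, S}.
Removed useless symbols: {A} and every production mentioning them.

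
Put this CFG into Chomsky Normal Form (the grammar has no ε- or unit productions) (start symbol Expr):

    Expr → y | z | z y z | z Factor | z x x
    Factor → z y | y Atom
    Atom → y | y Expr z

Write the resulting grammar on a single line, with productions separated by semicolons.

Expr → y | z | X1 Y1 | X1 Factor | X1 Y2; Factor → X1 X2 | X2 Atom; Atom → y | X2 Y3; X1 → z; X2 → y; X3 → x; Y1 → X2 X1; Y2 → X3 X3; Y3 → Expr X1

Introduce a nonterminal for each terminal appearing in a rule of length ≥ 2: X1 → z, X2 → y, X3 → x.
Binarize each right-hand side of length ≥ 3 by chaining fresh nonterminals (Y1, Y2, …): affected rules were Expr → X1 X2 X1; Expr → X1 X3 X3; Atom → X2 Expr X1.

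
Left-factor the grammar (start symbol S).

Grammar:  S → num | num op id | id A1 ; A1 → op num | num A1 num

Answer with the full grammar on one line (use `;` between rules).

S has alternatives sharing prefix 'num': factor to S → num S' with S' → ε | op id.

S → id A1 | num S'; A1 → op num | num A1 num; S' → ε | op id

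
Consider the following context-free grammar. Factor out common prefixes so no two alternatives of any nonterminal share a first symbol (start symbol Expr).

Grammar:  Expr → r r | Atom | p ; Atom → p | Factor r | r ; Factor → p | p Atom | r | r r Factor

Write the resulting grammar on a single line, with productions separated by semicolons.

Expr → r r | Atom | p; Atom → p | Factor r | r; Factor → p Factor1 | r Factor2; Factor1 → eps | Atom; Factor2 → eps | r Factor

Factor has alternatives sharing prefix 'p': factor to Factor → p Factor1 with Factor1 → ε | Atom.
Factor has alternatives sharing prefix 'r': factor to Factor → r Factor2 with Factor2 → ε | r Factor.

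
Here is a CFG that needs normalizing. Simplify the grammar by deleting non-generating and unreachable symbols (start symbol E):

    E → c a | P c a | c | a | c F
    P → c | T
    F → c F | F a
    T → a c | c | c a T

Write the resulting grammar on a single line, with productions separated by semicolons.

Generating nonterminals: {E, P, T}.
Reachable from E after that: {E, P, T}.
Removed useless symbols: {F} and every production mentioning them.

E → c a | P c a | c | a; P → c | T; T → a c | c | c a T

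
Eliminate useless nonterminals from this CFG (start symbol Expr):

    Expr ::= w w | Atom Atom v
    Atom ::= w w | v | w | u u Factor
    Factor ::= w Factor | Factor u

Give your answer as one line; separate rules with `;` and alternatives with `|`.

Expr ::= w w | Atom Atom v; Atom ::= w w | v | w

Generating nonterminals: {Atom, Expr}.
Reachable from Expr after that: {Atom, Expr}.
Removed useless symbols: {Factor} and every production mentioning them.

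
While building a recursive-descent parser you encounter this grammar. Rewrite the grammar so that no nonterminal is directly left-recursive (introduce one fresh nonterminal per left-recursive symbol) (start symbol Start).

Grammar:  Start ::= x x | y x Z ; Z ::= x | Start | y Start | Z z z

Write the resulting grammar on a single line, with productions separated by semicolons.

Start ::= x x | y x Z; Z ::= x Z1 | Start Z1 | y Start Z1; Z1 ::= z z Z1 | ε

Left recursion appears on Z.
For Z: α = {z z}, β = {x, Start, y Start}. Rewrite as Z → β Z1 and Z1 → α Z1 | ε.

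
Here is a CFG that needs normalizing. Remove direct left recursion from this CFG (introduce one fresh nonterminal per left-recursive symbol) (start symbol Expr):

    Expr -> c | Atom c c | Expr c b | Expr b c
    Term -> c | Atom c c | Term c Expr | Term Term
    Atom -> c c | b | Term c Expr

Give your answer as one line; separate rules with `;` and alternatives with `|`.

Expr -> c Expr1 | Atom c c Expr1; Term -> c Term1 | Atom c c Term1; Atom -> c c | b | Term c Expr; Expr1 -> c b Expr1 | b c Expr1 | epsilon; Term1 -> c Expr Term1 | Term Term1 | epsilon

Expr, Term are directly left-recursive.
For Expr: α = {c b, b c}, β = {c, Atom c c}. Rewrite as Expr → β Expr1 and Expr1 → α Expr1 | ε.
For Term: α = {c Expr, Term}, β = {c, Atom c c}. Rewrite as Term → β Term1 and Term1 → α Term1 | ε.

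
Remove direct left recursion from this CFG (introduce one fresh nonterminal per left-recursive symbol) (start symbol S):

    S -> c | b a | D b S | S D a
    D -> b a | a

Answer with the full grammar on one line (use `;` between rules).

S is directly left-recursive.
For S: α = {D a}, β = {c, b a, D b S}. Rewrite as S → β S' and S' → α S' | ε.

S -> c S' | b a S' | D b S S'; D -> b a | a; S' -> D a S' | eps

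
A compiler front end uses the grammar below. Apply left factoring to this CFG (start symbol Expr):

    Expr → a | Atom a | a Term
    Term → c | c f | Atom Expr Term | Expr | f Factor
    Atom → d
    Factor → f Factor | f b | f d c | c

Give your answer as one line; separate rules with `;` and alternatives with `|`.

Expr has alternatives sharing prefix 'a': factor to Expr → a Expr1 with Expr1 → ε | Term.
Term has alternatives sharing prefix 'c': factor to Term → c Term1 with Term1 → ε | f.
Factor has alternatives sharing prefix 'f': factor to Factor → f Factor1 with Factor1 → Factor | b | d c.

Expr → Atom a | a Expr1; Term → Atom Expr Term | Expr | f Factor | c Term1; Atom → d; Factor → c | f Factor1; Expr1 → ε | Term; Term1 → ε | f; Factor1 → Factor | b | d c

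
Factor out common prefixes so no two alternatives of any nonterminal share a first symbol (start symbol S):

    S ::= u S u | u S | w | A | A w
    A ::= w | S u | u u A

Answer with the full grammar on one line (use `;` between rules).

S has alternatives sharing prefix 'u S': factor to S → u S S' with S' → u | ε.
S has alternatives sharing prefix 'A': factor to S → A S'' with S'' → ε | w.

S ::= w | u S S' | A S''; A ::= w | S u | u u A; S' ::= u | ε; S'' ::= ε | w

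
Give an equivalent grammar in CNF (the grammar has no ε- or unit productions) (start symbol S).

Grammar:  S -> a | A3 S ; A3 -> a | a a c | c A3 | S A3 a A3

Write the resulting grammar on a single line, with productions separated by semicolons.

Introduce a nonterminal for each terminal appearing in a rule of length ≥ 2: X1 → a, X2 → c.
Binarize each right-hand side of length ≥ 3 by chaining fresh nonterminals (Y1, Y2, …): affected rules were A3 → X1 X1 X2; A3 → S A3 X1 A3.

S -> a | A3 S; A3 -> a | X1 Y1 | X2 A3 | S Y2; X1 -> a; X2 -> c; Y1 -> X1 X2; Y2 -> A3 Y3; Y3 -> X1 A3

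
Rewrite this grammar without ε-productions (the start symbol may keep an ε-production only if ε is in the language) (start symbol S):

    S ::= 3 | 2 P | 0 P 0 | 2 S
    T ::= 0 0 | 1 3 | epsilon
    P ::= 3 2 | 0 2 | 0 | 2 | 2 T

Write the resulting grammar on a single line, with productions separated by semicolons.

Nullable nonterminals: {T}.
ε ∉ L(G), so no ε-production is kept.

S ::= 3 | 2 P | 0 P 0 | 2 S; T ::= 0 0 | 1 3; P ::= 3 2 | 0 2 | 0 | 2 | 2 T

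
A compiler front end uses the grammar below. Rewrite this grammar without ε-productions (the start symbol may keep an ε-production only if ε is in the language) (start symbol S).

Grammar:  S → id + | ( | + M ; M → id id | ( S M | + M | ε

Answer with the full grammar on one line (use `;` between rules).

S → id + | ( | + M | +; M → id id | ( S M | ( S | + M | +

Nullable nonterminals: {M}.
ε ∉ L(G), so no ε-production is kept.
For each production, add variants omitting each subset of nullable occurrences: S → + M gives + M | +. M → ( S M gives ( S M | ( S. M → + M gives + M | +.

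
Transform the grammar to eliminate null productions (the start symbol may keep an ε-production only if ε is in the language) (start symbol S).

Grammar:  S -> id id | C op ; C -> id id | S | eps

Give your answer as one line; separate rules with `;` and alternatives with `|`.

S -> id id | C op | op; C -> id id | S

Nullable set = {C}.
ε ∉ L(G), so no ε-production is kept.
Add the nullable-subset variants: S → C op gives C op | op.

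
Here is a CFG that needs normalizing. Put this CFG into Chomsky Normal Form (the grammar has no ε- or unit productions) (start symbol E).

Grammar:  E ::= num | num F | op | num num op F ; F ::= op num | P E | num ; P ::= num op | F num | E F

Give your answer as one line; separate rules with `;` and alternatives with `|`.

E ::= num | X1 F | op | X1 Y1; F ::= X2 X1 | P E | num; P ::= X1 X2 | F X1 | E F; X1 ::= num; X2 ::= op; Y1 ::= X1 Y2; Y2 ::= X2 F

Introduce a nonterminal for each terminal appearing in a rule of length ≥ 2: X1 → num, X2 → op.
Binarize each right-hand side of length ≥ 3 by chaining fresh nonterminals (Y1, Y2, …): affected rules were E → X1 X1 X2 F.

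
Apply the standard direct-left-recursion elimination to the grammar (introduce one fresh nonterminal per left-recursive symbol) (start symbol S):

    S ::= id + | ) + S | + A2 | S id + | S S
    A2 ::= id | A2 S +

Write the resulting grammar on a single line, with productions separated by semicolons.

S ::= id + S' | ) + S S' | + A2 S'; A2 ::= id A2'; S' ::= id + S' | S S' | ε; A2' ::= S + A2' | ε

Left recursion appears on S, A2.
For S: α = {id +, S}, β = {id +, ) + S, + A2}. Rewrite as S → β S' and S' → α S' | ε.
For A2: α = {S +}, β = {id}. Rewrite as A2 → β A2' and A2' → α A2' | ε.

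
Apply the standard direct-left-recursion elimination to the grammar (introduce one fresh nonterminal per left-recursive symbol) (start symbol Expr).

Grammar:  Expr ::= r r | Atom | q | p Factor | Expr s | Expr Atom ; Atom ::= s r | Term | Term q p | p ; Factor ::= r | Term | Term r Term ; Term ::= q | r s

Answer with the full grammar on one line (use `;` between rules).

Left recursion appears on Expr.
For Expr: α = {s, Atom}, β = {r r, Atom, q, p Factor}. Rewrite as Expr → β Expr1 and Expr1 → α Expr1 | ε.

Expr ::= r r Expr1 | Atom Expr1 | q Expr1 | p Factor Expr1; Atom ::= s r | Term | Term q p | p; Factor ::= r | Term | Term r Term; Term ::= q | r s; Expr1 ::= s Expr1 | Atom Expr1 | ε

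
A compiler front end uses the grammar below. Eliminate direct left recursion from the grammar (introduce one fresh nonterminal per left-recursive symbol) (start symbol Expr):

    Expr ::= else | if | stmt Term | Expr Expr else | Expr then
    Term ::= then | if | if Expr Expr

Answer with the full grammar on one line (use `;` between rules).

Expr ::= else Expr1 | if Expr1 | stmt Term Expr1; Term ::= then | if | if Expr Expr; Expr1 ::= Expr else Expr1 | then Expr1 | ε

Expr is directly left-recursive.
For Expr: α = {Expr else, then}, β = {else, if, stmt Term}. Rewrite as Expr → β Expr1 and Expr1 → α Expr1 | ε.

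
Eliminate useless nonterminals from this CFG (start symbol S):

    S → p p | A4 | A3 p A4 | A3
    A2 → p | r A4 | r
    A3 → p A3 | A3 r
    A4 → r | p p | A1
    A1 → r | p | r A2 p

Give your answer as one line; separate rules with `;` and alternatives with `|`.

S → p p | A4; A2 → p | r A4 | r; A4 → r | p p | A1; A1 → r | p | r A2 p

Generating nonterminals: {A1, A2, A4, S}.
Reachable from S after that: {A1, A2, A4, S}.
Removed useless symbols: {A3} and every production mentioning them.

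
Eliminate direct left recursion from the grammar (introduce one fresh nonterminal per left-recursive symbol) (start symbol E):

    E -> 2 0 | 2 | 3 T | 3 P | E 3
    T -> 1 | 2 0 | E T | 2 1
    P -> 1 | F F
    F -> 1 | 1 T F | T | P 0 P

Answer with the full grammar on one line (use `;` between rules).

E -> 2 0 E' | 2 E' | 3 T E' | 3 P E'; T -> 1 | 2 0 | E T | 2 1; P -> 1 | F F; F -> 1 | 1 T F | T | P 0 P; E' -> 3 E' | eps

E is directly left-recursive.
For E: α = {3}, β = {2 0, 2, 3 T, 3 P}. Rewrite as E → β E' and E' → α E' | ε.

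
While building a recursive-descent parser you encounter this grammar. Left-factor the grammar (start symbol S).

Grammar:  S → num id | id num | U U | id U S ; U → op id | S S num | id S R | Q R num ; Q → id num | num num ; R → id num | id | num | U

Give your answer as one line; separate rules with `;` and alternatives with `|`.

S has alternatives sharing prefix 'id': factor to S → id S' with S' → num | U S.
R has alternatives sharing prefix 'id': factor to R → id R' with R' → num | ε.

S → num id | U U | id S'; U → op id | S S num | id S R | Q R num; Q → id num | num num; R → num | U | id R'; S' → num | U S; R' → num | ε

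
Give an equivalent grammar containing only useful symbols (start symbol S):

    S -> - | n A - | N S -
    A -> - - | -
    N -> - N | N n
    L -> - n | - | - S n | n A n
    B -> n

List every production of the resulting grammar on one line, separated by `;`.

S -> - | n A -; A -> - - | -

Generating nonterminals: {A, B, L, S}.
Reachable from S after that: {A, S}.
Removed useless symbols: {B, L, N} and every production mentioning them.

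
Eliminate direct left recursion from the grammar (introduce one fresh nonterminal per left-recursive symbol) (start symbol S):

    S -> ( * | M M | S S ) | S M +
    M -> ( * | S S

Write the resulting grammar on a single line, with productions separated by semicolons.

S -> ( * S' | M M S'; M -> ( * | S S; S' -> S ) S' | M + S' | ε

Left recursion appears on S.
For S: α = {S ), M +}, β = {( *, M M}. Rewrite as S → β S' and S' → α S' | ε.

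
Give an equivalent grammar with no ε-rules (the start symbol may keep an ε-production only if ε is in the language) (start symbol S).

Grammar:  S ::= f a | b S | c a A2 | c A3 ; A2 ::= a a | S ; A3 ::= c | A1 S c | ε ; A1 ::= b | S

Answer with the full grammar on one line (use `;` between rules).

S ::= f a | b S | c a A2 | c A3 | c; A2 ::= a a | S; A3 ::= c | A1 S c; A1 ::= b | S

Nullable nonterminals: {A3}.
ε ∉ L(G), so no ε-production is kept.
For each production, add variants omitting each subset of nullable occurrences: S → c A3 gives c A3 | c.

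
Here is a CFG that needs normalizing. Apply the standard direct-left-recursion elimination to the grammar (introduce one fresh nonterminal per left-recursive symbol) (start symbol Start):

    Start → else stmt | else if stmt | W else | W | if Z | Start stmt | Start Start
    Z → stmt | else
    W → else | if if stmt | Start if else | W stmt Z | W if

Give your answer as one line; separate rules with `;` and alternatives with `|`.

Start, W are directly left-recursive.
For Start: α = {stmt, Start}, β = {else stmt, else if stmt, W else, W, if Z}. Rewrite as Start → β Start1 and Start1 → α Start1 | ε.
For W: α = {stmt Z, if}, β = {else, if if stmt, Start if else}. Rewrite as W → β W1 and W1 → α W1 | ε.

Start → else stmt Start1 | else if stmt Start1 | W else Start1 | W Start1 | if Z Start1; Z → stmt | else; W → else W1 | if if stmt W1 | Start if else W1; Start1 → stmt Start1 | Start Start1 | ε; W1 → stmt Z W1 | if W1 | ε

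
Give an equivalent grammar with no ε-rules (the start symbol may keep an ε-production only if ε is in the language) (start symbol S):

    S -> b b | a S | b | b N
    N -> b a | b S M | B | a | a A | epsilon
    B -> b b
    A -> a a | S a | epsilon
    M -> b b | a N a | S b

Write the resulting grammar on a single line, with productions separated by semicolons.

S -> b b | a S | b | b N; N -> b a | b S M | B | a | a A; B -> b b; A -> a a | S a; M -> b b | a N a | a a | S b

Nullable nonterminals: {A, N}.
ε ∉ L(G), so no ε-production is kept.
Expand every rule over subsets of its nullable positions: M → a N a gives a N a | a a.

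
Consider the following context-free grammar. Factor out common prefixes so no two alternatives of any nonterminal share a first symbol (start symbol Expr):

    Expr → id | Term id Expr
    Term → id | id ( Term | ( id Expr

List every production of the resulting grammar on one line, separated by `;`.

Term has alternatives sharing prefix 'id': factor to Term → id Term1 with Term1 → ε | ( Term.

Expr → id | Term id Expr; Term → ( id Expr | id Term1; Term1 → eps | ( Term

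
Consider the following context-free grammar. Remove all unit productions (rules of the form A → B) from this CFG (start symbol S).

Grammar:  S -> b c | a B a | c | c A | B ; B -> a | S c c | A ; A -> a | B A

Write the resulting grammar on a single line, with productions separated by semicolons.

S -> a | S c c | b c | a B a | c | c A | B A; B -> a | S c c | B A; A -> a | B A

Unit pairs: B ⇒* {A}; S ⇒* {A, B}.
Replace each nonterminal's rules with the union of the non-unit rules of every nonterminal it unit-derives.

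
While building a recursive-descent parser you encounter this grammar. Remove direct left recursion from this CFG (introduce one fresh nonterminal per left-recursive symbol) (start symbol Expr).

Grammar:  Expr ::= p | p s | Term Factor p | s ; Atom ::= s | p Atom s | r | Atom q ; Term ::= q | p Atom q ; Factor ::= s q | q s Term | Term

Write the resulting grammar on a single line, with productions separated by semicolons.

Left recursion appears on Atom.
For Atom: α = {q}, β = {s, p Atom s, r}. Rewrite as Atom → β Atom1 and Atom1 → α Atom1 | ε.

Expr ::= p | p s | Term Factor p | s; Atom ::= s Atom1 | p Atom s Atom1 | r Atom1; Term ::= q | p Atom q; Factor ::= s q | q s Term | Term; Atom1 ::= q Atom1 | epsilon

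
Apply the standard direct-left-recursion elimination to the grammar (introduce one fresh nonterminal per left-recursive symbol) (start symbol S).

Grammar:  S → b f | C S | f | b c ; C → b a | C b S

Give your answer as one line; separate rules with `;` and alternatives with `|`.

C is directly left-recursive.
For C: α = {b S}, β = {b a}. Rewrite as C → β C' and C' → α C' | ε.

S → b f | C S | f | b c; C → b a C'; C' → b S C' | epsilon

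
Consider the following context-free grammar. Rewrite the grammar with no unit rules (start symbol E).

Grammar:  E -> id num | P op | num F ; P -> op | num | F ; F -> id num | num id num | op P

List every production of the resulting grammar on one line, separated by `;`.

Unit pairs: P ⇒* {F}.
For each unit pair (A, B), copy every non-unit production of B to A, then drop all unit productions.

E -> id num | P op | num F; P -> id num | num id num | op P | op | num; F -> id num | num id num | op P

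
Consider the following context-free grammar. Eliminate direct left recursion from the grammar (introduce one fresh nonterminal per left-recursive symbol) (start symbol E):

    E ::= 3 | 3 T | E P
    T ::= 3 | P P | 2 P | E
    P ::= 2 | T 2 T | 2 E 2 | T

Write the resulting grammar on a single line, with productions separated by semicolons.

Left recursion appears on E.
For E: α = {P}, β = {3, 3 T}. Rewrite as E → β E' and E' → α E' | ε.

E ::= 3 E' | 3 T E'; T ::= 3 | P P | 2 P | E; P ::= 2 | T 2 T | 2 E 2 | T; E' ::= P E' | eps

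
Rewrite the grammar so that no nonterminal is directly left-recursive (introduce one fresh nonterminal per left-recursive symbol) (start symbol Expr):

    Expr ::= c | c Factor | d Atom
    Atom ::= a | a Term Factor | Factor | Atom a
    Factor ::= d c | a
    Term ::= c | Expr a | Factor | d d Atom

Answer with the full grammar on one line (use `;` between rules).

Expr ::= c | c Factor | d Atom; Atom ::= a Atom1 | a Term Factor Atom1 | Factor Atom1; Factor ::= d c | a; Term ::= c | Expr a | Factor | d d Atom; Atom1 ::= a Atom1 | eps

Directly left-recursive nonterminal: Atom.
For Atom: α = {a}, β = {a, a Term Factor, Factor}. Rewrite as Atom → β Atom1 and Atom1 → α Atom1 | ε.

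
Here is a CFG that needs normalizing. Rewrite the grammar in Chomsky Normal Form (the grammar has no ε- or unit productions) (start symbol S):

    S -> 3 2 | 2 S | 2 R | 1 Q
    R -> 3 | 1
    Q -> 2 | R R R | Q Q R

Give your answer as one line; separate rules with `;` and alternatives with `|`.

S -> X1 X2 | X2 S | X2 R | X3 Q; R -> 3 | 1; Q -> 2 | R Y1 | Q Y2; X1 -> 3; X2 -> 2; X3 -> 1; Y1 -> R R; Y2 -> Q R

Introduce a nonterminal for each terminal appearing in a rule of length ≥ 2: X1 → 3, X2 → 2, X3 → 1.
Binarize each right-hand side of length ≥ 3 by chaining fresh nonterminals (Y1, Y2, …): affected rules were Q → R R R; Q → Q Q R.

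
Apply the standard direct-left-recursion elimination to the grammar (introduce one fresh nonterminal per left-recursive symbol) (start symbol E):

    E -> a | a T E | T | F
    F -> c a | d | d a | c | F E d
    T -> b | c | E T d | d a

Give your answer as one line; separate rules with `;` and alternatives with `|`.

E -> a | a T E | T | F; F -> c a F' | d F' | d a F' | c F'; T -> b | c | E T d | d a; F' -> E d F' | epsilon

Left recursion appears on F.
For F: α = {E d}, β = {c a, d, d a, c}. Rewrite as F → β F' and F' → α F' | ε.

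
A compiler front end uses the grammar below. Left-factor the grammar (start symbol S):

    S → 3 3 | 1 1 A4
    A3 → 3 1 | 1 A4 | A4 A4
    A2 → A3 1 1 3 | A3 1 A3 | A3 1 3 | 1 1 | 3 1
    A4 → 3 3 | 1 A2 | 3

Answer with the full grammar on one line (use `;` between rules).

A2 has alternatives sharing prefix 'A3 1': factor to A2 → A3 1 A2' with A2' → 1 3 | A3 | 3.
A4 has alternatives sharing prefix '3': factor to A4 → 3 A4' with A4' → 3 | ε.

S → 3 3 | 1 1 A4; A3 → 3 1 | 1 A4 | A4 A4; A2 → 1 1 | 3 1 | A3 1 A2'; A4 → 1 A2 | 3 A4'; A2' → 1 3 | A3 | 3; A4' → 3 | epsilon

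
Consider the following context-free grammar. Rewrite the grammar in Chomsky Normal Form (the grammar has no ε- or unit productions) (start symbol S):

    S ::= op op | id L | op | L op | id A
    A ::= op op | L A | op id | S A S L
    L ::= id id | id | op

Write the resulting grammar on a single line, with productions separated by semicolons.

S ::= X1 X1 | X2 L | op | L X1 | X2 A; A ::= X1 X1 | L A | X1 X2 | S Y1; L ::= X2 X2 | id | op; X1 ::= op; X2 ::= id; Y1 ::= A Y2; Y2 ::= S L

Introduce a nonterminal for each terminal appearing in a rule of length ≥ 2: X1 → op, X2 → id.
Binarize each right-hand side of length ≥ 3 by chaining fresh nonterminals (Y1, Y2, …): affected rules were A → S A S L.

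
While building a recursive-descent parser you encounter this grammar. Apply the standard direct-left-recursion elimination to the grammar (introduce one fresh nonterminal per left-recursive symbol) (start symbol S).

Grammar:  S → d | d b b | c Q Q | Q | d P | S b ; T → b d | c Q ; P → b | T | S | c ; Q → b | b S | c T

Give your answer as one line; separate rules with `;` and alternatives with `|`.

Directly left-recursive nonterminal: S.
For S: α = {b}, β = {d, d b b, c Q Q, Q, d P}. Rewrite as S → β S' and S' → α S' | ε.

S → d S' | d b b S' | c Q Q S' | Q S' | d P S'; T → b d | c Q; P → b | T | S | c; Q → b | b S | c T; S' → b S' | ε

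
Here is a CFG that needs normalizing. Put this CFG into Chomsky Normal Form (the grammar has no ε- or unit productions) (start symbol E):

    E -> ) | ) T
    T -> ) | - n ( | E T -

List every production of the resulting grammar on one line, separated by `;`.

Introduce a nonterminal for each terminal appearing in a rule of length ≥ 2: X1 → ), X2 → -, X3 → n, X4 → (.
Binarize each right-hand side of length ≥ 3 by chaining fresh nonterminals (Y1, Y2, …): affected rules were T → X2 X3 X4; T → E T X2.

E -> ) | X1 T; T -> ) | X2 Y1 | E Y2; X1 -> ); X2 -> -; X3 -> n; X4 -> (; Y1 -> X3 X4; Y2 -> T X2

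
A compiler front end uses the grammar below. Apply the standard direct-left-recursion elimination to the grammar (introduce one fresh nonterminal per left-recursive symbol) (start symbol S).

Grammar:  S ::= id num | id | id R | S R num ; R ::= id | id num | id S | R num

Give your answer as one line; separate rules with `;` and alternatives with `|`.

S ::= id num S' | id S' | id R S'; R ::= id R' | id num R' | id S R'; S' ::= R num S' | ε; R' ::= num R' | ε

Directly left-recursive nonterminals: S, R.
For S: α = {R num}, β = {id num, id, id R}. Rewrite as S → β S' and S' → α S' | ε.
For R: α = {num}, β = {id, id num, id S}. Rewrite as R → β R' and R' → α R' | ε.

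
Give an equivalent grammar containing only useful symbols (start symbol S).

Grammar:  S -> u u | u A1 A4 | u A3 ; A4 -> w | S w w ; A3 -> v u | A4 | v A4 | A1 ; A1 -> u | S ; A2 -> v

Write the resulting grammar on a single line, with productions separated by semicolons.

S -> u u | u A1 A4 | u A3; A4 -> w | S w w; A3 -> v u | A4 | v A4 | A1; A1 -> u | S

Generating nonterminals: {A1, A2, A3, A4, S}.
Reachable from S after that: {A1, A3, A4, S}.
Removed useless symbols: {A2} and every production mentioning them.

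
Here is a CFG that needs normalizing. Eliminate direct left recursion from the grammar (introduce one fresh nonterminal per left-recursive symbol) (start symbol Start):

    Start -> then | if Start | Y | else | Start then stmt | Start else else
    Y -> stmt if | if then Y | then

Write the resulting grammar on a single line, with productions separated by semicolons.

Start -> then Start1 | if Start Start1 | Y Start1 | else Start1; Y -> stmt if | if then Y | then; Start1 -> then stmt Start1 | else else Start1 | ε

Directly left-recursive nonterminal: Start.
For Start: α = {then stmt, else else}, β = {then, if Start, Y, else}. Rewrite as Start → β Start1 and Start1 → α Start1 | ε.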